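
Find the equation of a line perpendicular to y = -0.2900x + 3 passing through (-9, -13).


Perpendicular slope = -1/m1 = -1/(-0.2900) = 3.4483
b2 = y0 - m2*x0 = -13 - 9/(-0.2900) = -13 + 31.0345 = 18.0345

y = 3.4483x + 18.0345


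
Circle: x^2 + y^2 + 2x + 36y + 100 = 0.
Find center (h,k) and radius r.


h = -D/2 = -2/2 = -1
k = -E/2 = -36/2 = -18
r^2 = h^2 + k^2 - F = 1 + 324 - 100 = 225
r = 15

Center (-1, -18), radius = 15


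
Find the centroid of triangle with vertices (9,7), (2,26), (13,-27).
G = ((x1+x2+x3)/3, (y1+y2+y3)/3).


Gx = (9+2+13)/3 = 24/3 = 8.0000
Gy = (7+26- 27)/3 = 6/3 = 2.0000

G = (8.0000, 2.0000)


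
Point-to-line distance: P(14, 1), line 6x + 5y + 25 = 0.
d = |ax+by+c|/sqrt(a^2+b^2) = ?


|6*14 + 5*1 + 25| = |114| = 114
sqrt(36 + 25) = sqrt(61) = 7.8102
d = 114/sqrt(61) = 14.5962

14.5962


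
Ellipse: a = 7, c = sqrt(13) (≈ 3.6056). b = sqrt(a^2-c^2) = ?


b^2 = 7^2 - (sqrt(13))^2 = 49 - 13 = 36
b = sqrt(36) = 6

b = 6


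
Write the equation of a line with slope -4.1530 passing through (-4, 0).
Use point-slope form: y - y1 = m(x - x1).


y - 0 = -4.1530(x + 4)
y = -4.1530x + 0 + 4.1530*(-4)
y = -4.1530x - 16.6120

y = -4.1530x - 16.6120


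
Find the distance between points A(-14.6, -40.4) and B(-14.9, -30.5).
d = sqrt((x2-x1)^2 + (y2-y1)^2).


dx = -14.9 + 14.6 = -0.3
dy = -30.5 + 40.4 = 9.9
d = sqrt(0.09 + 98.01) = sqrt(98.1) = 9.9045

9.9045


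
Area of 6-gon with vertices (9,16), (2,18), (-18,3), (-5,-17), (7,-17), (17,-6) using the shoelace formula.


sum(xi*y_{i+1}) = 9*18 + 2*3 - 18*(-17) - 5*(-17) + 7*(-6) + 17*16 = 789
sum(yi*x_{i+1}) = 16*2 + 18*(-18) + 3*(-5) - 17*7 - 17*17 - 6*9 = -769
Area = |789 + 769|/2 = 1558/2 = 779.0000

779.0000 sq units


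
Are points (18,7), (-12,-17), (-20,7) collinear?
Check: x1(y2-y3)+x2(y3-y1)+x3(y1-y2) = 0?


18*(-17-7) - 12*(7-7) - 20*(7+ 17)
= -432 + 0 - 480 = -912

No, not collinear (determinant = -912)


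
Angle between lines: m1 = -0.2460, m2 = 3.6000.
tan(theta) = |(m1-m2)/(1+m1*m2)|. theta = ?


m1-m2 = -3.846
1+m1*m2 = 0.1144
tan(theta) = |-3.846/0.1144| = 33.618881
theta = arctan(|-3.846/0.1144|) = 88.2962 degrees (acute angle)

88.2962 degrees


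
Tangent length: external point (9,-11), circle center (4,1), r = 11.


d = sqrt((9-4)^2 + (-11-1)^2) = sqrt(25+144) = 13.0000
L = sqrt(169.0000 - 121) = sqrt(48.0000) = 6.9282

6.9282


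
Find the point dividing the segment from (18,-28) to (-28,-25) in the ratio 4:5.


Px = (4*(-28) + 5*18)/9 = -22/9 = -2.4444
Py = (4*(-25) + 5*(-28))/9 = -240/9 = -26.6667

P = (-2.4444, -26.6667)


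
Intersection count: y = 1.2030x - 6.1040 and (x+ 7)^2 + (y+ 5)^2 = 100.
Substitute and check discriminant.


Substitute y = 1.2030x - 6.1040: (x+ 7)^2 + (1.2030x- 6.1040+ 5)^2 = 100
Expand to Ax^2 + Bx + C = 0, where b-k = -1.104
A = 1+m^2 = 2.447209
B = 2(m(b-k) - h) = 2(1.2030*(-1.104) + 7) = 11.343776
C = h^2 + (b-k)^2 - r^2 = 49 + 1.218816 - 100 = -49.781184
disc = B^2-4AC = 128.6813 + 487.2998 = 615.9811
disc > 0

2 intersection points


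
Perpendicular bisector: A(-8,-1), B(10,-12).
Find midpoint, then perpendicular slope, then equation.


Midpoint = (1, -6.5)
Slope of AB = dy/dx = -11/18 = -0.6111
Perp slope = -dx/dy = 18/11 = 1.6364
b = My - (perp slope)*Mx = -6.5 + (18*1)/(-11) = -6.5 - 1.6364 = -8.1364

y = 1.6364x - 8.1364


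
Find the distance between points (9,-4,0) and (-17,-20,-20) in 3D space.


dx=-26, dy=-16, dz=-20
d = sqrt(676+256+400) = sqrt(1332) = 36.4966

36.4966


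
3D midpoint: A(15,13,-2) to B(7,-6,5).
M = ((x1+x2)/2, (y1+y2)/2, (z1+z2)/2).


Mx = (15+7)/2 = 11.0000
My = (13- 6)/2 = 3.5000
Mz = (-2+5)/2 = 1.5000

M = (11.0000, 3.5000, 1.5000)


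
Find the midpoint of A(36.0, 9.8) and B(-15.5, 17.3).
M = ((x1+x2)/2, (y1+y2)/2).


Mx = (36.0 - 15.5)/2 = 20.5/2 = 10.2500
My = (9.8 + 17.3)/2 = 27.1/2 = 13.5500

(10.2500, 13.5500)


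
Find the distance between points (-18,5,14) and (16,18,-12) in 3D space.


dx=34, dy=13, dz=-26
d = sqrt(1156+169+676) = sqrt(2001) = 44.7325

44.7325


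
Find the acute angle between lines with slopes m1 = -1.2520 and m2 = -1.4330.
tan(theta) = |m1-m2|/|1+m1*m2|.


m1-m2 = 0.181
1+m1*m2 = 2.794116
tan(theta) = |0.181/2.794116| = 0.064779
theta = arctan(|0.181/2.794116|) = 3.7064 degrees (acute angle)

3.7064 degrees


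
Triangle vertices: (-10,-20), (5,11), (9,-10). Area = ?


-10*(11+ 10) = -210
5*(-10+ 20) = 50
9*(-20-11) = -279
sum = -439
Area = |-439|/2 = 219.5000

219.5000 sq units


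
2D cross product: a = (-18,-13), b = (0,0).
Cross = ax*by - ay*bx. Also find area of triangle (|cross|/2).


cross = -18*0 + 13*0 = 0 - 0 = 0
Triangle area = |0|/2 = 0/2 = 0

cross = 0, triangle area = 0


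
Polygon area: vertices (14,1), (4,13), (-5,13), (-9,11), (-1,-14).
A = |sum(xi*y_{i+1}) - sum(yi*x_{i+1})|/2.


sum(xi*y_{i+1}) = 14*13 + 4*13 - 5*11 - 9*(-14) - 1*1 = 304
sum(yi*x_{i+1}) = 1*4 + 13*(-5) + 13*(-9) + 11*(-1) - 14*14 = -385
Area = |304 + 385|/2 = 689/2 = 344.5000

344.5000 sq units


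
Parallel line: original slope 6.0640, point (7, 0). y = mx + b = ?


Parallel lines have equal slopes.
m2 = 6.0640
b2 = 0 - 6.0640*7 = -42.4480

y = 6.0640x - 42.4480


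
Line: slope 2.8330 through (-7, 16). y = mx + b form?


y - 16 = 2.8330(x + 7)
y = 2.8330x + 16 - 2.8330*(-7)
y = 2.8330x + 35.8310

y = 2.8330x + 35.8310


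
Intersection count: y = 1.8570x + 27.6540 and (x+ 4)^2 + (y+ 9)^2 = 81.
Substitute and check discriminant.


Substitute y = 1.8570x + 27.6540: (x+ 4)^2 + (1.8570x+27.6540+ 9)^2 = 81
Expand to Ax^2 + Bx + C = 0, where b-k = 36.654
A = 1+m^2 = 4.448449
B = 2(m(b-k) - h) = 2(1.8570*36.654 + 4) = 144.132956
C = h^2 + (b-k)^2 - r^2 = 16 + 1343.515716 - 81 = 1278.515716
disc = B^2-4AC = 20774.3090 - 22749.6478 = -1975.3388
disc < 0

0 intersection points


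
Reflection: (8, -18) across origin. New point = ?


Reflection rule for origin: (-x, -y)
(8, -18) -> (-8, 18)

(-8, 18)


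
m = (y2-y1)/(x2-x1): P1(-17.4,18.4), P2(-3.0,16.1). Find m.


dy = 16.1 - 18.4 = -2.3
dx = -3.0 + 17.4 = 14.4
m = -2.3/14.4 = -0.1597

m = -0.1597


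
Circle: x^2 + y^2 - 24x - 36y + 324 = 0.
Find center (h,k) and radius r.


h = -D/2 = 24/2 = 12
k = -E/2 = 36/2 = 18
r^2 = h^2 + k^2 - F = 144 + 324 - 324 = 144
r = 12

Center (12, 18), radius = 12


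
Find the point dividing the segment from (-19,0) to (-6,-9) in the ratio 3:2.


Px = (3*(-6) + 2*(-19))/5 = -56/5 = -11.2000
Py = (3*(-9) + 2*0)/5 = -27/5 = -5.4000

P = (-11.2000, -5.4000)


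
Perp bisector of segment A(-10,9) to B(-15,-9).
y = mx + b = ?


Midpoint = (-12.5, 0)
Slope of AB = dy/dx = -18/(-5) = 3.6000
Perp slope = -dx/dy = -5/18 = -0.2778
b = My - (perp slope)*Mx = 0 + (-5*(-12.5))/(-18) = 0 - 3.4722 = -3.4722

y = -0.2778x - 3.4722


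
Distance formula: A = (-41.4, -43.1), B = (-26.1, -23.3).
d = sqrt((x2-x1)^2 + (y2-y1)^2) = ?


dx = -26.1 + 41.4 = 15.3
dy = -23.3 + 43.1 = 19.8
d = sqrt(234.09 + 392.04) = sqrt(626.13) = 25.0226

25.0226


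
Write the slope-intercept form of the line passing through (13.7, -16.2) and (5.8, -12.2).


m = (4.0)/(-7.9) = -0.5063
b = y1 - m*x1 = -16.2 - (4.0*13.7)/(-7.9) = -16.2 + 6.9367 = -9.2633

y = -0.5063x - 9.2633


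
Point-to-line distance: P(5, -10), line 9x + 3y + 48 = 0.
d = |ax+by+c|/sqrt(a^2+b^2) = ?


|9*5 + 3*(-10) + 48| = |63| = 63
sqrt(81 + 9) = sqrt(90) = 9.4868
d = 63/sqrt(90) = 6.6408

6.6408


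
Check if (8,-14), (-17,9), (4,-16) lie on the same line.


8*(9+ 16) - 17*(-16+ 14) + 4*(-14-9)
= 200 + 34 - 92 = 142

No, not collinear (determinant = 142)


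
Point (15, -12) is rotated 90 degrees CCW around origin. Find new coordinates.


cos(90) = 0, sin(90) = 1
x' = 15*0 + 12*1 = 12
y' = 15*1 - 12*0 = 15

(12, 15)


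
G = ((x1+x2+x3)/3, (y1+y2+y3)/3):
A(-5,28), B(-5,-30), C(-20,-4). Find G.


Gx = (-5- 5- 20)/3 = -30/3 = -10.0000
Gy = (28- 30- 4)/3 = -6/3 = -2.0000

G = (-10.0000, -2.0000)


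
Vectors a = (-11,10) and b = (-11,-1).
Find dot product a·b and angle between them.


a·b = -11*(-11) + 10*(-1) = 121 - 10 = 111
|a| = sqrt(121+100) = 14.8661
|b| = sqrt(121+1) = 11.0454
cos(theta) = 111/(sqrt(221)*sqrt(122)) = 111/sqrt(26962) = 0.676000
theta = arccos(111/sqrt(26962)) = 47.4681 degrees

a·b = 111, theta = 47.4681 deg


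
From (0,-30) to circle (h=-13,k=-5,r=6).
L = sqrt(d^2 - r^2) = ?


d = sqrt((0+ 13)^2 + (-30+ 5)^2) = sqrt(169+625) = 28.1780
L = sqrt(794.0000 - 36) = sqrt(758.0000) = 27.5318

27.5318


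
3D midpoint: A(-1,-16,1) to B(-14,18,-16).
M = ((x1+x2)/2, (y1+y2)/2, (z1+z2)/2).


Mx = (-1- 14)/2 = -7.5000
My = (-16+18)/2 = 1.0000
Mz = (1- 16)/2 = -7.5000

M = (-7.5000, 1.0000, -7.5000)


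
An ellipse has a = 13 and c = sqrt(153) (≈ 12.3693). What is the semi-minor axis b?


b^2 = 13^2 - (sqrt(153))^2 = 169 - 153 = 16
b = sqrt(16) = 4

b = 4


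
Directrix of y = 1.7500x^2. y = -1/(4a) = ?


a = 1.7500
1/(4a) = 0.1429
directrix: y = -0.1429 = -0.1429

y = -0.1429


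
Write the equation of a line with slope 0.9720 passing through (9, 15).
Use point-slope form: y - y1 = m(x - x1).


y - 15 = 0.9720(x - 9)
y = 0.9720x + 15 - 0.9720*9
y = 0.9720x + 6.2520

y = 0.9720x + 6.2520


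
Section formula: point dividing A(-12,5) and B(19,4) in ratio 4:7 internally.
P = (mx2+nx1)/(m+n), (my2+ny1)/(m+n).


Px = (4*19 + 7*(-12))/11 = -8/11 = -0.7273
Py = (4*4 + 7*5)/11 = 51/11 = 4.6364

P = (-0.7273, 4.6364)


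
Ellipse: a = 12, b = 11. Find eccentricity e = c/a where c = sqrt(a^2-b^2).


c = sqrt(144-121) = sqrt(23) = 4.7958
e = c/a = sqrt(23)/12 = 0.3997

e = 0.3997


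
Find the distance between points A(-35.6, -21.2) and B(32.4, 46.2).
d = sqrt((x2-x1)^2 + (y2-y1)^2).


dx = 32.4 + 35.6 = 68.0
dy = 46.2 + 21.2 = 67.4
d = sqrt(4624.0 + 4542.76) = sqrt(9166.76) = 95.7432

95.7432


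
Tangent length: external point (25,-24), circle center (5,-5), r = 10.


d = sqrt((25-5)^2 + (-24+ 5)^2) = sqrt(400+361) = 27.5862
L = sqrt(761.0000 - 100) = sqrt(661.0000) = 25.7099

25.7099


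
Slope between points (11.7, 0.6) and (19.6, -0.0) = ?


dy = -0.0 - 0.6 = -0.6
dx = 19.6 - 11.7 = 7.9
m = -0.6/7.9 = -0.0759

m = -0.0759


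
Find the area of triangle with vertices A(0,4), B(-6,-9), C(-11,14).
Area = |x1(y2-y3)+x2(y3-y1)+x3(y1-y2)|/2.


0*(-9-14) = 0
-6*(14-4) = -60
-11*(4+ 9) = -143
sum = -203
Area = |-203|/2 = 101.5000

101.5000 sq units


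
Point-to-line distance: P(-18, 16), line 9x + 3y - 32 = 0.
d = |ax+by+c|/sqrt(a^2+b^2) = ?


|9*(-18) + 3*16 - 32| = |-146| = 146
sqrt(81 + 9) = sqrt(90) = 9.4868
d = 146/sqrt(90) = 15.3898

15.3898


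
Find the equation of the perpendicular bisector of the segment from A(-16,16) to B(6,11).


Midpoint = (-5, 13.5)
Slope of AB = dy/dx = -5/22 = -0.2273
Perp slope = -dx/dy = 22/5 = 4.4000
b = My - (perp slope)*Mx = 13.5 + (22*(-5))/(-5) = 13.5 + 22.0000 = 35.5000

y = 4.4000x + 35.5000


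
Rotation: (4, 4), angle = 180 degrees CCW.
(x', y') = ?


cos(180) = -1, sin(180) = 0
x' = 4*(-1) - 4*0 = -4
y' = 4*0 + 4*(-1) = -4

(-4, -4)


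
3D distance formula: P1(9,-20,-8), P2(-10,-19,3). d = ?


dx=-19, dy=1, dz=11
d = sqrt(361+1+121) = sqrt(483) = 21.9773

21.9773


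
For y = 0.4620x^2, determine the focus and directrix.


a = 0.4620
1/(4a) = 0.5411
Focus = (0, 0.5411)
Directrix: y = -0.5411

Focus = (0, 0.5411), Directrix: y = -0.5411


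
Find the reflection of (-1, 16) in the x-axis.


Reflection rule for x-axis: (x, -y)
(-1, 16) -> (-1, -16)

(-1, -16)


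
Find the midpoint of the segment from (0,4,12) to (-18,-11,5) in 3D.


Mx = (0- 18)/2 = -9.0000
My = (4- 11)/2 = -3.5000
Mz = (12+5)/2 = 8.5000

M = (-9.0000, -3.5000, 8.5000)


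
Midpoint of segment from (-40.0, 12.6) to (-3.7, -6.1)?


Mx = (-40.0 - 3.7)/2 = -43.7/2 = -21.8500
My = (12.6 - 6.1)/2 = 6.5/2 = 3.2500

(-21.8500, 3.2500)


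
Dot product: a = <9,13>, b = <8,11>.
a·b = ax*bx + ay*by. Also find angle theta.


a·b = 9*8 + 13*11 = 72 + 143 = 215
|a| = sqrt(81+169) = 15.8114
|b| = sqrt(64+121) = 13.6015
cos(theta) = 215/(sqrt(250)*sqrt(185)) = 215/sqrt(46250) = 0.999730
theta = arccos(215/sqrt(46250)) = 1.3322 degrees

a·b = 215, theta = 1.3322 deg


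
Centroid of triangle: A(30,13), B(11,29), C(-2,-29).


Gx = (30+11- 2)/3 = 39/3 = 13.0000
Gy = (13+29- 29)/3 = 13/3 = 4.3333

G = (13.0000, 4.3333)


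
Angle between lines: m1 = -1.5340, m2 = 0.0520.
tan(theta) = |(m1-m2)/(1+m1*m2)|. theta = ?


m1-m2 = -1.586
1+m1*m2 = 0.920232
tan(theta) = |-1.586/0.920232| = 1.723478
theta = arctan(|-1.586/0.920232|) = 59.8768 degrees (acute angle)

59.8768 degrees


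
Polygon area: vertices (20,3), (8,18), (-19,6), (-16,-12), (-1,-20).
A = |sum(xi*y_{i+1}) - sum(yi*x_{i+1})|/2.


sum(xi*y_{i+1}) = 20*18 + 8*6 - 19*(-12) - 16*(-20) - 1*3 = 953
sum(yi*x_{i+1}) = 3*8 + 18*(-19) + 6*(-16) - 12*(-1) - 20*20 = -802
Area = |953 + 802|/2 = 1755/2 = 877.5000

877.5000 sq units


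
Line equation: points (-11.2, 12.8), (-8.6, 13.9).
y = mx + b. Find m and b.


m = (1.1)/(2.6) = 0.4231
b = y1 - m*x1 = 12.8 - (1.1*(-11.2))/(2.6) = 12.8 + 4.7385 = 17.5385

y = 0.4231x + 17.5385


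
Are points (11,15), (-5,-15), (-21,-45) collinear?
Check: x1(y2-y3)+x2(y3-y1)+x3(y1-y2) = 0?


11*(-15+ 45) - 5*(-45-15) - 21*(15+ 15)
= 330 + 300 - 630 = 0

Yes, collinear (determinant = 0)


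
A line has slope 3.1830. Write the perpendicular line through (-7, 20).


Perpendicular slope = -1/m1 = -1/3.1830 = -0.3142
b2 = y0 - m2*x0 = 20 - 7/3.1830 = 20 - 2.1992 = 17.8008

y = -0.3142x + 17.8008


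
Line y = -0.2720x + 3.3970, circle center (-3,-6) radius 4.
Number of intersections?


Substitute y = -0.2720x + 3.3970: (x+ 3)^2 + (-0.2720x+3.3970+ 6)^2 = 16
Expand to Ax^2 + Bx + C = 0, where b-k = 9.397
A = 1+m^2 = 1.073984
B = 2(m(b-k) - h) = 2(-0.2720*9.397 + 3) = 0.888032
C = h^2 + (b-k)^2 - r^2 = 9 + 88.303609 - 16 = 81.303609
disc = B^2-4AC = 0.7886 - 349.2751 = -348.4865
disc < 0

0 intersection points


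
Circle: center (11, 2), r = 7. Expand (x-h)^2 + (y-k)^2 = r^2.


(x-11)^2 + (y-2)^2 = 7^2
D = -2h = -22, E = -2k = -4
F = h^2+k^2-r^2 = 121+4-49 = 76

x^2 + y^2 - 22x - 4y + 76 = 0


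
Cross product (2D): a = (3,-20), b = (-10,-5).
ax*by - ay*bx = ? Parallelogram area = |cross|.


cross = 3*(-5) + 20*(-10) = -15 - 200 = -215
Parallelogram area = |-215| = 215

cross = -215, parallelogram area = 215


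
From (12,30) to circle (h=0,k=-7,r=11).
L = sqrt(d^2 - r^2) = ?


d = sqrt((12-0)^2 + (30+ 7)^2) = sqrt(144+1369) = 38.8973
L = sqrt(1513.0000 - 121) = sqrt(1392.0000) = 37.3095

37.3095


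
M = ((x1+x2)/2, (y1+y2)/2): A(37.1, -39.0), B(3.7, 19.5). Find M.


Mx = (37.1 + 3.7)/2 = 40.8/2 = 20.4000
My = (-39.0 + 19.5)/2 = -19.5/2 = -9.7500

(20.4000, -9.7500)


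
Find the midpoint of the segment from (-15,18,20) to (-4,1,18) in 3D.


Mx = (-15- 4)/2 = -9.5000
My = (18+1)/2 = 9.5000
Mz = (20+18)/2 = 19.0000

M = (-9.5000, 9.5000, 19.0000)


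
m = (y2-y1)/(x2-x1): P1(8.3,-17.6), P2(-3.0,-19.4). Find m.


dy = -19.4 + 17.6 = -1.8
dx = -3.0 - 8.3 = -11.3
m = -1.8/(-11.3) = 0.1593

m = 0.1593


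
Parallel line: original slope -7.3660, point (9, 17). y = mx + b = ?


Parallel lines have equal slopes.
m2 = -7.3660
b2 = 17 + 7.3660*9 = 83.2940

y = -7.3660x + 83.2940


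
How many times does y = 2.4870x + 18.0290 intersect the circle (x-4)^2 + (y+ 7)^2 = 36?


Substitute y = 2.4870x + 18.0290: (x-4)^2 + (2.4870x+18.0290+ 7)^2 = 36
Expand to Ax^2 + Bx + C = 0, where b-k = 25.029
A = 1+m^2 = 7.185169
B = 2(m(b-k) - h) = 2(2.4870*25.029 - 4) = 116.494246
C = h^2 + (b-k)^2 - r^2 = 16 + 626.450841 - 36 = 606.450841
disc = B^2-4AC = 13570.9094 - 17429.8071 = -3858.8977
disc < 0

0 intersection points


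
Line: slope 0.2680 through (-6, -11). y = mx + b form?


y + 11 = 0.2680(x + 6)
y = 0.2680x - 11 - 0.2680*(-6)
y = 0.2680x - 9.3920

y = 0.2680x - 9.3920


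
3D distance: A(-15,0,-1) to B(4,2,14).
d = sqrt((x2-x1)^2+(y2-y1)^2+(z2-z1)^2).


dx=19, dy=2, dz=15
d = sqrt(361+4+225) = sqrt(590) = 24.2899

24.2899


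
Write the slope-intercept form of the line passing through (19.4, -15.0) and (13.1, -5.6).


m = (9.4)/(-6.3) = -1.4921
b = y1 - m*x1 = -15.0 - (9.4*19.4)/(-6.3) = -15.0 + 28.9460 = 13.9460

y = -1.4921x + 13.9460


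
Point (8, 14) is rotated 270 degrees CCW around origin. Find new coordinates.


cos(270) = 0, sin(270) = -1
x' = 8*0 - 14*(-1) = 14
y' = 8*(-1) + 14*0 = -8

(14, -8)


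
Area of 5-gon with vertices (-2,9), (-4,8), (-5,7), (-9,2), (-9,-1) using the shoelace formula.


sum(xi*y_{i+1}) = -2*8 - 4*7 - 5*2 - 9*(-1) - 9*9 = -126
sum(yi*x_{i+1}) = 9*(-4) + 8*(-5) + 7*(-9) + 2*(-9) - 1*(-2) = -155
Area = |-126 + 155|/2 = 29/2 = 14.5000

14.5000 sq units


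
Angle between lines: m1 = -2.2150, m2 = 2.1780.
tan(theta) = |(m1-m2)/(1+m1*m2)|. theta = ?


m1-m2 = -4.393
1+m1*m2 = -3.82427
tan(theta) = |-4.393/(-3.82427)| = 1.148716
theta = arctan(|-4.393/(-3.82427)|) = 48.9592 degrees (acute angle)

48.9592 degrees


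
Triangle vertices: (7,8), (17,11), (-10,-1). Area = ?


7*(11+ 1) = 84
17*(-1-8) = -153
-10*(8-11) = 30
sum = -39
Area = |-39|/2 = 19.5000

19.5000 sq units


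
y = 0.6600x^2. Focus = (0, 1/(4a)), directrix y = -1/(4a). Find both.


a = 0.6600
1/(4a) = 0.3788
Focus = (0, 0.3788)
Directrix: y = -0.3788

Focus = (0, 0.3788), Directrix: y = -0.3788


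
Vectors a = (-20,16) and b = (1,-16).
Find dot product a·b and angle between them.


a·b = -20*1 + 16*(-16) = -20 - 256 = -276
|a| = sqrt(400+256) = 25.6125
|b| = sqrt(1+256) = 16.0312
cos(theta) = -276/(sqrt(656)*sqrt(257)) = -276/sqrt(168592) = -0.672188
theta = arccos(-276/sqrt(168592)) = 132.2361 degrees

a·b = -276, theta = 132.2361 deg


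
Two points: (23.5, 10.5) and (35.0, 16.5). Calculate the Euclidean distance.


dx = 35.0 - 23.5 = 11.5
dy = 16.5 - 10.5 = 6.0
d = sqrt(132.25 + 36.0) = sqrt(168.25) = 12.9711

12.9711


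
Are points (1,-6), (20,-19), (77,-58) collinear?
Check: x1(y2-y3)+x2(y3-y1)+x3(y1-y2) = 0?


1*(-19+ 58) + 20*(-58+ 6) + 77*(-6+ 19)
= 39 - 1040 + 1001 = 0

Yes, collinear (determinant = 0)


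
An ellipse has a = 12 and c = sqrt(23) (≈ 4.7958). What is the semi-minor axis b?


b^2 = 12^2 - (sqrt(23))^2 = 144 - 23 = 121
b = sqrt(121) = 11

b = 11


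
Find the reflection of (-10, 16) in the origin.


Reflection rule for origin: (-x, -y)
(-10, 16) -> (10, -16)

(10, -16)


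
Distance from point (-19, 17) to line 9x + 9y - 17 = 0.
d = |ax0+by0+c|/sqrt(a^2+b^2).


|9*(-19) + 9*17 - 17| = |-35| = 35
sqrt(81 + 81) = sqrt(162) = 12.7279
d = 35/sqrt(162) = 2.7499

2.7499


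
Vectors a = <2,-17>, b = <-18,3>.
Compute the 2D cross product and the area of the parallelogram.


cross = 2*3 + 17*(-18) = 6 - 306 = -300
Parallelogram area = |-300| = 300

cross = -300, parallelogram area = 300


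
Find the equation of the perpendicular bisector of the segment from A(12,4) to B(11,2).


Midpoint = (11.5, 3)
Slope of AB = dy/dx = -2/(-1) = 2.0000
Perp slope = -dx/dy = -1/2 = -0.5000
b = My - (perp slope)*Mx = 3 + (-1*11.5)/(-2) = 3 + 5.7500 = 8.7500

y = -0.5000x + 8.7500


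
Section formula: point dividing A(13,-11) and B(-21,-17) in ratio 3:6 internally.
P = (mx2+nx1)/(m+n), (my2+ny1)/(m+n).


Px = (3*(-21) + 6*13)/9 = 15/9 = 1.6667
Py = (3*(-17) + 6*(-11))/9 = -117/9 = -13.0000

P = (1.6667, -13.0000)


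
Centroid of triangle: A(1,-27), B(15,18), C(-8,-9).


Gx = (1+15- 8)/3 = 8/3 = 2.6667
Gy = (-27+18- 9)/3 = -18/3 = -6.0000

G = (2.6667, -6.0000)


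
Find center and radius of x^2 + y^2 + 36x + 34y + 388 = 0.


h = -D/2 = -36/2 = -18
k = -E/2 = -34/2 = -17
r^2 = h^2 + k^2 - F = 324 + 289 - 388 = 225
r = 15

Center (-18, -17), radius = 15


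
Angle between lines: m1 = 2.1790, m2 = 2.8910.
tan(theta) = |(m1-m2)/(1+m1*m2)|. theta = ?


m1-m2 = -0.712
1+m1*m2 = 7.299489
tan(theta) = |-0.712/7.299489| = 0.097541
theta = arctan(|-0.712/7.299489|) = 5.5711 degrees (acute angle)

5.5711 degrees


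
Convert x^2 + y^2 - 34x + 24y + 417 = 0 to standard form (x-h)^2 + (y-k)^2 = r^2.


h = -D/2 = 34/2 = 17
k = -E/2 = -24/2 = -12
r^2 = h^2 + k^2 - F = 289 + 144 - 417 = 16
r = 4

Center (17, -12), radius = 4


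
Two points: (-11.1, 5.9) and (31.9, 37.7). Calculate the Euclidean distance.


dx = 31.9 + 11.1 = 43.0
dy = 37.7 - 5.9 = 31.8
d = sqrt(1849.0 + 1011.24) = sqrt(2860.24) = 53.4812

53.4812


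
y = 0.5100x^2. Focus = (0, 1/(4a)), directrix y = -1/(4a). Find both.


a = 0.5100
1/(4a) = 0.4902
Focus = (0, 0.4902)
Directrix: y = -0.4902

Focus = (0, 0.4902), Directrix: y = -0.4902


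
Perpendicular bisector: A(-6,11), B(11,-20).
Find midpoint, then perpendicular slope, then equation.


Midpoint = (2.5, -4.5)
Slope of AB = dy/dx = -31/17 = -1.8235
Perp slope = -dx/dy = 17/31 = 0.5484
b = My - (perp slope)*Mx = -4.5 + (17*2.5)/(-31) = -4.5 - 1.3710 = -5.8710

y = 0.5484x - 5.8710


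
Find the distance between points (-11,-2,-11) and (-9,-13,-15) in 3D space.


dx=2, dy=-11, dz=-4
d = sqrt(4+121+16) = sqrt(141) = 11.8743

11.8743


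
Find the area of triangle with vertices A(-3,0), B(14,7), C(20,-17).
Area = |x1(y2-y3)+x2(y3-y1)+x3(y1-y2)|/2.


-3*(7+ 17) = -72
14*(-17-0) = -238
20*(0-7) = -140
sum = -450
Area = |-450|/2 = 225.0000

225.0000 sq units


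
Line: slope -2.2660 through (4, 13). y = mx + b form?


y - 13 = -2.2660(x - 4)
y = -2.2660x + 13 + 2.2660*4
y = -2.2660x + 22.0640

y = -2.2660x + 22.0640


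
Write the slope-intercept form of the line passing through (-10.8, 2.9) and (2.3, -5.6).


m = (-8.5)/(13.1) = -0.6489
b = y1 - m*x1 = 2.9 - (-8.5*(-10.8))/(13.1) = 2.9 - 7.0076 = -4.1076

y = -0.6489x - 4.1076


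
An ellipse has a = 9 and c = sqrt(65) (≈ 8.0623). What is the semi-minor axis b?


b^2 = 9^2 - (sqrt(65))^2 = 81 - 65 = 16
b = sqrt(16) = 4

b = 4


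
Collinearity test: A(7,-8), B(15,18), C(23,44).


7*(18-44) + 15*(44+ 8) + 23*(-8-18)
= -182 + 780 - 598 = 0

Yes, collinear (determinant = 0)


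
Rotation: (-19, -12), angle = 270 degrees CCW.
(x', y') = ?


cos(270) = 0, sin(270) = -1
x' = -19*0 + 12*(-1) = -12
y' = -19*(-1) - 12*0 = 19

(-12, 19)


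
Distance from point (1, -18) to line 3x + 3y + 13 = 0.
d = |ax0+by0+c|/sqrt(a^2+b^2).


|3*1 + 3*(-18) + 13| = |-38| = 38
sqrt(9 + 9) = sqrt(18) = 4.2426
d = 38/sqrt(18) = 8.9567

8.9567


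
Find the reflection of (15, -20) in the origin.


Reflection rule for origin: (-x, -y)
(15, -20) -> (-15, 20)

(-15, 20)


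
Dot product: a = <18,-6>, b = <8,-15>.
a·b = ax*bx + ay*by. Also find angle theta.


a·b = 18*8 - 6*(-15) = 144 + 90 = 234
|a| = sqrt(324+36) = 18.9737
|b| = sqrt(64+225) = 17.0000
cos(theta) = 234/(sqrt(360)*sqrt(289)) = 234/sqrt(104040) = 0.725464
theta = arccos(234/sqrt(104040)) = 43.4926 degrees

a·b = 234, theta = 43.4926 deg


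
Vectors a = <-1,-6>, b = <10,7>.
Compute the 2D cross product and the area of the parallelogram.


cross = -1*7 + 6*10 = -7 + 60 = 53
Parallelogram area = |53| = 53

cross = 53, parallelogram area = 53


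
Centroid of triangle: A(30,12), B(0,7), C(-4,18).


Gx = (30+0- 4)/3 = 26/3 = 8.6667
Gy = (12+7+18)/3 = 37/3 = 12.3333

G = (8.6667, 12.3333)


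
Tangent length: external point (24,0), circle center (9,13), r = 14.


d = sqrt((24-9)^2 + (0-13)^2) = sqrt(225+169) = 19.8494
L = sqrt(394.0000 - 196) = sqrt(198.0000) = 14.0712

14.0712


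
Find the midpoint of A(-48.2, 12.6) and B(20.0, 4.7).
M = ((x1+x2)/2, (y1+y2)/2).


Mx = (-48.2 + 20.0)/2 = -28.2/2 = -14.1000
My = (12.6 + 4.7)/2 = 17.3/2 = 8.6500

(-14.1000, 8.6500)


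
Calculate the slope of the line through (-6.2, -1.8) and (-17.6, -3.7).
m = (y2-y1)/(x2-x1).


dy = -3.7 + 1.8 = -1.9
dx = -17.6 + 6.2 = -11.4
m = -1.9/(-11.4) = 0.1667

m = 0.1667


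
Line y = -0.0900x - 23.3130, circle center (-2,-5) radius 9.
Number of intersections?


Substitute y = -0.0900x - 23.3130: (x+ 2)^2 + (-0.0900x- 23.3130+ 5)^2 = 81
Expand to Ax^2 + Bx + C = 0, where b-k = -18.313
A = 1+m^2 = 1.0081
B = 2(m(b-k) - h) = 2(-0.0900*(-18.313) + 2) = 7.29634
C = h^2 + (b-k)^2 - r^2 = 4 + 335.365969 - 81 = 258.365969
disc = B^2-4AC = 53.2366 - 1041.8349 = -988.5983
disc < 0

0 intersection points


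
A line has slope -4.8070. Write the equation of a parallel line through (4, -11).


Parallel lines have equal slopes.
m2 = -4.8070
b2 = -11 + 4.8070*4 = 8.2280

y = -4.8070x + 8.2280


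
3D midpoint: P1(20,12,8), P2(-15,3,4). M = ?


Mx = (20- 15)/2 = 2.5000
My = (12+3)/2 = 7.5000
Mz = (8+4)/2 = 6.0000

M = (2.5000, 7.5000, 6.0000)


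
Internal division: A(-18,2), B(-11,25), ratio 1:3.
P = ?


Px = (1*(-11) + 3*(-18))/4 = -65/4 = -16.2500
Py = (1*25 + 3*2)/4 = 31/4 = 7.7500

P = (-16.2500, 7.7500)


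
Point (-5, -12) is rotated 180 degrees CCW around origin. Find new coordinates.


cos(180) = -1, sin(180) = 0
x' = -5*(-1) + 12*0 = 5
y' = -5*0 - 12*(-1) = 12

(5, 12)


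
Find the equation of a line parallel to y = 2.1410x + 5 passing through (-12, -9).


Parallel lines have equal slopes.
m2 = 2.1410
b2 = -9 - 2.1410*(-12) = 16.6920

y = 2.1410x + 16.6920


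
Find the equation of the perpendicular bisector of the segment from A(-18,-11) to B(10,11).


Midpoint = (-4, 0)
Slope of AB = dy/dx = 22/28 = 0.7857
Perp slope = -dx/dy = -28/22 = -1.2727
b = My - (perp slope)*Mx = 0 + (28*(-4))/22 = 0 - 5.0909 = -5.0909

y = -1.2727x - 5.0909


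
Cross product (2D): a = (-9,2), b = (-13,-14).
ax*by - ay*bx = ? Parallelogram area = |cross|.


cross = -9*(-14) - 2*(-13) = 126 + 26 = 152
Parallelogram area = |152| = 152

cross = 152, parallelogram area = 152


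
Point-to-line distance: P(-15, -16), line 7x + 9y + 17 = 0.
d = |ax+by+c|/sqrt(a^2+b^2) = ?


|7*(-15) + 9*(-16) + 17| = |-232| = 232
sqrt(49 + 81) = sqrt(130) = 11.4018
d = 232/sqrt(130) = 20.3477

20.3477


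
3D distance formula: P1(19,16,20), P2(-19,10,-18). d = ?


dx=-38, dy=-6, dz=-38
d = sqrt(1444+36+1444) = sqrt(2924) = 54.0740

54.0740


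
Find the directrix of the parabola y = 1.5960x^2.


a = 1.5960
1/(4a) = 0.1566
directrix: y = -0.1566 = -0.1566

y = -0.1566


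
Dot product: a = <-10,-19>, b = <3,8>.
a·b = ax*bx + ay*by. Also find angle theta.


a·b = -10*3 - 19*8 = -30 - 152 = -182
|a| = sqrt(100+361) = 21.4709
|b| = sqrt(9+64) = 8.5440
cos(theta) = -182/(sqrt(461)*sqrt(73)) = -182/sqrt(33653) = -0.992109
theta = arccos(-182/sqrt(33653)) = 172.7975 degrees

a·b = -182, theta = 172.7975 deg


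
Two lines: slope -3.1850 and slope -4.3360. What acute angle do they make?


m1-m2 = 1.151
1+m1*m2 = 14.81016
tan(theta) = |1.151/14.81016| = 0.077717
theta = arctan(|1.151/14.81016|) = 4.4439 degrees (acute angle)

4.4439 degrees


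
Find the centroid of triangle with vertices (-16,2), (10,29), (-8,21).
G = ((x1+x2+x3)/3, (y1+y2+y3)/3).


Gx = (-16+10- 8)/3 = -14/3 = -4.6667
Gy = (2+29+21)/3 = 52/3 = 17.3333

G = (-4.6667, 17.3333)


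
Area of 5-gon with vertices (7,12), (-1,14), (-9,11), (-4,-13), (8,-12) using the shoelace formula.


sum(xi*y_{i+1}) = 7*14 - 1*11 - 9*(-13) - 4*(-12) + 8*12 = 348
sum(yi*x_{i+1}) = 12*(-1) + 14*(-9) + 11*(-4) - 13*8 - 12*7 = -370
Area = |348 + 370|/2 = 718/2 = 359.0000

359.0000 sq units


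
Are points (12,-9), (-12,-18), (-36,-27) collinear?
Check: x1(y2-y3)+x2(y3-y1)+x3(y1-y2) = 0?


12*(-18+ 27) - 12*(-27+ 9) - 36*(-9+ 18)
= 108 + 216 - 324 = 0

Yes, collinear (determinant = 0)


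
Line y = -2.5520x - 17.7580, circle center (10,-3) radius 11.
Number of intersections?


Substitute y = -2.5520x - 17.7580: (x-10)^2 + (-2.5520x- 17.7580+ 3)^2 = 121
Expand to Ax^2 + Bx + C = 0, where b-k = -14.758
A = 1+m^2 = 7.512704
B = 2(m(b-k) - h) = 2(-2.5520*(-14.758) - 10) = 55.324832
C = h^2 + (b-k)^2 - r^2 = 100 + 217.798564 - 121 = 196.798564
disc = B^2-4AC = 3060.8370 - 5913.9574 = -2853.1204
disc < 0

0 intersection points


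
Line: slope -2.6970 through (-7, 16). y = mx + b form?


y - 16 = -2.6970(x + 7)
y = -2.6970x + 16 + 2.6970*(-7)
y = -2.6970x - 2.8790

y = -2.6970x - 2.8790


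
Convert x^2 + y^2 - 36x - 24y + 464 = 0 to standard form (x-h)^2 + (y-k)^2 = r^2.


h = -D/2 = 36/2 = 18
k = -E/2 = 24/2 = 12
r^2 = h^2 + k^2 - F = 324 + 144 - 464 = 4
r = 2

Center (18, 12), radius = 2


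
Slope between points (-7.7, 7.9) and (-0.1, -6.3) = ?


dy = -6.3 - 7.9 = -14.2
dx = -0.1 + 7.7 = 7.6
m = -14.2/7.6 = -1.8684

m = -1.8684


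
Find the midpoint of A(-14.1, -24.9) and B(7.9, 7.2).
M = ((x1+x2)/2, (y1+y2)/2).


Mx = (-14.1 + 7.9)/2 = -6.2/2 = -3.1000
My = (-24.9 + 7.2)/2 = -17.7/2 = -8.8500

(-3.1000, -8.8500)


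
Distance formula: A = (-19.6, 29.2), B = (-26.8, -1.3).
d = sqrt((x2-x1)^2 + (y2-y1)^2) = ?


dx = -26.8 + 19.6 = -7.2
dy = -1.3 - 29.2 = -30.5
d = sqrt(51.84 + 930.25) = sqrt(982.09) = 31.3383

31.3383


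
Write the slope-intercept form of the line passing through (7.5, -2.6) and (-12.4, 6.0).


m = (8.6)/(-19.9) = -0.4322
b = y1 - m*x1 = -2.6 - (8.6*7.5)/(-19.9) = -2.6 + 3.2412 = 0.6412

y = -0.4322x + 0.6412


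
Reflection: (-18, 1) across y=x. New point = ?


Reflection rule for y=x: (y, x)
(-18, 1) -> (1, -18)

(1, -18)


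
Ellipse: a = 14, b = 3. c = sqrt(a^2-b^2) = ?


c^2 = 14^2 - 3^2 = 196 - 9 = 187
c = sqrt(187) = 13.6748

c = 13.6748


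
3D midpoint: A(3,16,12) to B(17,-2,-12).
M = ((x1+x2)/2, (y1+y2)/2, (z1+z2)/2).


Mx = (3+17)/2 = 10.0000
My = (16- 2)/2 = 7.0000
Mz = (12- 12)/2 = 0

M = (10.0000, 7.0000, 0)


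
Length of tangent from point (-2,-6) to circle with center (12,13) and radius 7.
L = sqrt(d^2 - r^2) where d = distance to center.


d = sqrt((-2-12)^2 + (-6-13)^2) = sqrt(196+361) = 23.6008
L = sqrt(557.0000 - 49) = sqrt(508.0000) = 22.5389

22.5389


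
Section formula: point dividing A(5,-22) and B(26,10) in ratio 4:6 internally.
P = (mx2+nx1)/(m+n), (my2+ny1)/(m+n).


Px = (4*26 + 6*5)/10 = 134/10 = 13.4000
Py = (4*10 + 6*(-22))/10 = -92/10 = -9.2000

P = (13.4000, -9.2000)


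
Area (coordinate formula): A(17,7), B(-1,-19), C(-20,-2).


17*(-19+ 2) = -289
-1*(-2-7) = 9
-20*(7+ 19) = -520
sum = -800
Area = |-800|/2 = 400.0000

400.0000 sq units


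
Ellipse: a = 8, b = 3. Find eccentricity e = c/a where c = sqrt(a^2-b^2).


c = sqrt(64-9) = sqrt(55) = 7.4162
e = c/a = sqrt(55)/8 = 0.9270

e = 0.9270


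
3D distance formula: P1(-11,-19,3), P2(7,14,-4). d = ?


dx=18, dy=33, dz=-7
d = sqrt(324+1089+49) = sqrt(1462) = 38.2361

38.2361


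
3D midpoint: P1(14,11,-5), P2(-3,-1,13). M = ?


Mx = (14- 3)/2 = 5.5000
My = (11- 1)/2 = 5.0000
Mz = (-5+13)/2 = 4.0000

M = (5.5000, 5.0000, 4.0000)


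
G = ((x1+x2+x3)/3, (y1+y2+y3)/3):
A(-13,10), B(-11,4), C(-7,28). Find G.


Gx = (-13- 11- 7)/3 = -31/3 = -10.3333
Gy = (10+4+28)/3 = 42/3 = 14.0000

G = (-10.3333, 14.0000)


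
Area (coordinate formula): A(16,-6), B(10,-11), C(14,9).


16*(-11-9) = -320
10*(9+ 6) = 150
14*(-6+ 11) = 70
sum = -100
Area = |-100|/2 = 50.0000

50.0000 sq units


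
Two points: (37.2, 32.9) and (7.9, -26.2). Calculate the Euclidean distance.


dx = 7.9 - 37.2 = -29.3
dy = -26.2 - 32.9 = -59.1
d = sqrt(858.49 + 3492.81) = sqrt(4351.3) = 65.9644

65.9644


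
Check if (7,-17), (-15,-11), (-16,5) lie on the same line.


7*(-11-5) - 15*(5+ 17) - 16*(-17+ 11)
= -112 - 330 + 96 = -346

No, not collinear (determinant = -346)


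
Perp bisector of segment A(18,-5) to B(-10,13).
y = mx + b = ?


Midpoint = (4, 4)
Slope of AB = dy/dx = 18/(-28) = -0.6429
Perp slope = -dx/dy = 28/18 = 1.5556
b = My - (perp slope)*Mx = 4 + (-28*4)/18 = 4 - 6.2222 = -2.2222

y = 1.5556x - 2.2222


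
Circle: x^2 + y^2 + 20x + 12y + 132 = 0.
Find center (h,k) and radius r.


h = -D/2 = -20/2 = -10
k = -E/2 = -12/2 = -6
r^2 = h^2 + k^2 - F = 100 + 36 - 132 = 4
r = 2

Center (-10, -6), radius = 2


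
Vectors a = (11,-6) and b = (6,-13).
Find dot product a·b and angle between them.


a·b = 11*6 - 6*(-13) = 66 + 78 = 144
|a| = sqrt(121+36) = 12.5300
|b| = sqrt(36+169) = 14.3178
cos(theta) = 144/(sqrt(157)*sqrt(205)) = 144/sqrt(32185) = 0.802668
theta = arccos(144/sqrt(32185)) = 36.6144 degrees

a·b = 144, theta = 36.6144 deg


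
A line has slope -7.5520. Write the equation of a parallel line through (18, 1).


Parallel lines have equal slopes.
m2 = -7.5520
b2 = 1 + 7.5520*18 = 136.9360

y = -7.5520x + 136.9360


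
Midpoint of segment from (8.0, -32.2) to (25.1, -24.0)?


Mx = (8.0 + 25.1)/2 = 33.1/2 = 16.5500
My = (-32.2 - 24.0)/2 = -56.2/2 = -28.1000

(16.5500, -28.1000)


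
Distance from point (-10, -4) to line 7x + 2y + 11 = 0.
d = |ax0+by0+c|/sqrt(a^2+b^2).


|7*(-10) + 2*(-4) + 11| = |-67| = 67
sqrt(49 + 4) = sqrt(53) = 7.2801
d = 67/sqrt(53) = 9.2032

9.2032


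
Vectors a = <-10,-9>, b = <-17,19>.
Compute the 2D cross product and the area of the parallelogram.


cross = -10*19 + 9*(-17) = -190 - 153 = -343
Parallelogram area = |-343| = 343

cross = -343, parallelogram area = 343


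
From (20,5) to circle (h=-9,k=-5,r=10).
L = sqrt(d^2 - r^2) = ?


d = sqrt((20+ 9)^2 + (5+ 5)^2) = sqrt(841+100) = 30.6757
L = sqrt(941.0000 - 100) = sqrt(841.0000) = 29.0000

29.0000


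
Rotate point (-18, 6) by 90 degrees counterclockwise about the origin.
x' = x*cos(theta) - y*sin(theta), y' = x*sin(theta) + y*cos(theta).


cos(90) = 0, sin(90) = 1
x' = -18*0 - 6*1 = -6
y' = -18*1 + 6*0 = -18

(-6, -18)


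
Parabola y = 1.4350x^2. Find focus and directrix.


a = 1.4350
1/(4a) = 0.1742
Focus = (0, 0.1742)
Directrix: y = -0.1742

Focus = (0, 0.1742), Directrix: y = -0.1742


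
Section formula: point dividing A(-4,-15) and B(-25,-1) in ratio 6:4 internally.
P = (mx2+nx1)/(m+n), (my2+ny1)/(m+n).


Px = (6*(-25) + 4*(-4))/10 = -166/10 = -16.6000
Py = (6*(-1) + 4*(-15))/10 = -66/10 = -6.6000

P = (-16.6000, -6.6000)


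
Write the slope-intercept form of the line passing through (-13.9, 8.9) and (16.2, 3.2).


m = (-5.7)/(30.1) = -0.1894
b = y1 - m*x1 = 8.9 - (-5.7*(-13.9))/(30.1) = 8.9 - 2.6322 = 6.2678

y = -0.1894x + 6.2678


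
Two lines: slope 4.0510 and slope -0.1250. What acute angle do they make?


m1-m2 = 4.176
1+m1*m2 = 0.493625
tan(theta) = |4.176/0.493625| = 8.459863
theta = arctan(|4.176/0.493625|) = 83.2586 degrees (acute angle)

83.2586 degrees


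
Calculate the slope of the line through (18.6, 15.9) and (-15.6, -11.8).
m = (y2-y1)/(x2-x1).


dy = -11.8 - 15.9 = -27.7
dx = -15.6 - 18.6 = -34.2
m = -27.7/(-34.2) = 0.8099

m = 0.8099


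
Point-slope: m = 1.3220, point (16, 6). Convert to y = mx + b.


y - 6 = 1.3220(x - 16)
y = 1.3220x + 6 - 1.3220*16
y = 1.3220x - 15.1520

y = 1.3220x - 15.1520


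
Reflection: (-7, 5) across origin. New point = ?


Reflection rule for origin: (-x, -y)
(-7, 5) -> (7, -5)

(7, -5)


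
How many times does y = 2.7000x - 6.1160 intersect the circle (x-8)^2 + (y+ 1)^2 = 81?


Substitute y = 2.7000x - 6.1160: (x-8)^2 + (2.7000x- 6.1160+ 1)^2 = 81
Expand to Ax^2 + Bx + C = 0, where b-k = -5.116
A = 1+m^2 = 8.29
B = 2(m(b-k) - h) = 2(2.7000*(-5.116) - 8) = -43.6264
C = h^2 + (b-k)^2 - r^2 = 64 + 26.173456 - 81 = 9.173456
disc = B^2-4AC = 1903.2628 - 304.1918 = 1599.0710
disc > 0

2 intersection points


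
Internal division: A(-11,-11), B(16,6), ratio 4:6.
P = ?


Px = (4*16 + 6*(-11))/10 = -2/10 = -0.2000
Py = (4*6 + 6*(-11))/10 = -42/10 = -4.2000

P = (-0.2000, -4.2000)


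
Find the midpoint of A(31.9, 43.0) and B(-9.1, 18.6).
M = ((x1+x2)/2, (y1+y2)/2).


Mx = (31.9 - 9.1)/2 = 22.8/2 = 11.4000
My = (43.0 + 18.6)/2 = 61.6/2 = 30.8000

(11.4000, 30.8000)


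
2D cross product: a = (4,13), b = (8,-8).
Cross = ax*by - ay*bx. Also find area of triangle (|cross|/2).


cross = 4*(-8) - 13*8 = -32 - 104 = -136
Triangle area = |-136|/2 = 136/2 = 68.0000

cross = -136, triangle area = 68.0000


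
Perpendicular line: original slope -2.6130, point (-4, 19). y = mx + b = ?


Perpendicular slope = -1/m1 = -1/(-2.6130) = 0.3827
b2 = y0 - m2*x0 = 19 - 4/(-2.6130) = 19 + 1.5308 = 20.5308

y = 0.3827x + 20.5308


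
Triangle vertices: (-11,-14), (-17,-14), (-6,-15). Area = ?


-11*(-14+ 15) = -11
-17*(-15+ 14) = 17
-6*(-14+ 14) = 0
sum = 6
Area = |6|/2 = 3.0000

3.0000 sq units


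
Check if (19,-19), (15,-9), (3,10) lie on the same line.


19*(-9-10) + 15*(10+ 19) + 3*(-19+ 9)
= -361 + 435 - 30 = 44

No, not collinear (determinant = 44)


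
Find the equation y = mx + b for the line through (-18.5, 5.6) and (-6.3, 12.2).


m = (6.6)/(12.2) = 0.5410
b = y1 - m*x1 = 5.6 - (6.6*(-18.5))/(12.2) = 5.6 + 10.0082 = 15.6082

y = 0.5410x + 15.6082


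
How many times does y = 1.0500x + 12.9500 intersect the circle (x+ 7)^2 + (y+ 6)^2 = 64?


Substitute y = 1.0500x + 12.9500: (x+ 7)^2 + (1.0500x+12.9500+ 6)^2 = 64
Expand to Ax^2 + Bx + C = 0, where b-k = 18.95
A = 1+m^2 = 2.1025
B = 2(m(b-k) - h) = 2(1.0500*18.95 + 7) = 53.795
C = h^2 + (b-k)^2 - r^2 = 49 + 359.1025 - 64 = 344.1025
disc = B^2-4AC = 2893.9020 - 2893.9020 = 0
disc = 0

1 intersection point (tangent)


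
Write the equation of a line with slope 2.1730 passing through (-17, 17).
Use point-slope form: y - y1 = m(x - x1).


y - 17 = 2.1730(x + 17)
y = 2.1730x + 17 - 2.1730*(-17)
y = 2.1730x + 53.9410

y = 2.1730x + 53.9410


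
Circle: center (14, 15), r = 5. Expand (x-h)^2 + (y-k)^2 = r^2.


(x-14)^2 + (y-15)^2 = 5^2
D = -2h = -28, E = -2k = -30
F = h^2+k^2-r^2 = 196+225-25 = 396

x^2 + y^2 - 28x - 30y + 396 = 0


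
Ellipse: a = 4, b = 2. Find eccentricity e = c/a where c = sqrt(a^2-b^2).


c = sqrt(16-4) = sqrt(12) = 3.4641
e = c/a = sqrt(12)/4 = 0.8660

e = 0.8660


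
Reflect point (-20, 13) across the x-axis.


Reflection rule for x-axis: (x, -y)
(-20, 13) -> (-20, -13)

(-20, -13)


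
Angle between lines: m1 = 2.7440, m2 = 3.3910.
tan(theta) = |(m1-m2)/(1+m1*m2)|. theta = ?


m1-m2 = -0.647
1+m1*m2 = 10.304904
tan(theta) = |-0.647/10.304904| = 0.062786
theta = arctan(|-0.647/10.304904|) = 3.5926 degrees (acute angle)

3.5926 degrees


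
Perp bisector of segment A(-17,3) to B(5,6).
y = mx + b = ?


Midpoint = (-6, 4.5)
Slope of AB = dy/dx = 3/22 = 0.1364
Perp slope = -dx/dy = -22/3 = -7.3333
b = My - (perp slope)*Mx = 4.5 + (22*(-6))/3 = 4.5 - 44.0000 = -39.5000

y = -7.3333x - 39.5000


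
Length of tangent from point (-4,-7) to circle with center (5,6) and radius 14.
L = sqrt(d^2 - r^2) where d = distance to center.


d = sqrt((-4-5)^2 + (-7-6)^2) = sqrt(81+169) = 15.8114
L = sqrt(250.0000 - 196) = sqrt(54.0000) = 7.3485

7.3485


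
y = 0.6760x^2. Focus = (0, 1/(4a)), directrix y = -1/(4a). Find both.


a = 0.6760
1/(4a) = 0.3698
Focus = (0, 0.3698)
Directrix: y = -0.3698

Focus = (0, 0.3698), Directrix: y = -0.3698


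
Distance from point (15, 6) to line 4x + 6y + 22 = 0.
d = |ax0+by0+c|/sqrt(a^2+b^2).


|4*15 + 6*6 + 22| = |118| = 118
sqrt(16 + 36) = sqrt(52) = 7.2111
d = 118/sqrt(52) = 16.3637

16.3637


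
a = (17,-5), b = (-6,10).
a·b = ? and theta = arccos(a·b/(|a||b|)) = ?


a·b = 17*(-6) - 5*10 = -102 - 50 = -152
|a| = sqrt(289+25) = 17.7200
|b| = sqrt(36+100) = 11.6619
cos(theta) = -152/(sqrt(314)*sqrt(136)) = -152/sqrt(42704) = -0.735545
theta = arccos(-152/sqrt(42704)) = 137.3533 degrees

a·b = -152, theta = 137.3533 deg


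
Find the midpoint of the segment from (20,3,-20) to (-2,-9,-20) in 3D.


Mx = (20- 2)/2 = 9.0000
My = (3- 9)/2 = -3.0000
Mz = (-20- 20)/2 = -20.0000

M = (9.0000, -3.0000, -20.0000)
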